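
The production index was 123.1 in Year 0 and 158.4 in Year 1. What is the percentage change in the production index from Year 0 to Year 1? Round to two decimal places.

Change = (158.4 − 123.1) / 123.1 × 100
       = 35.3 / 123.1 × 100 = 28.6759%

28.68%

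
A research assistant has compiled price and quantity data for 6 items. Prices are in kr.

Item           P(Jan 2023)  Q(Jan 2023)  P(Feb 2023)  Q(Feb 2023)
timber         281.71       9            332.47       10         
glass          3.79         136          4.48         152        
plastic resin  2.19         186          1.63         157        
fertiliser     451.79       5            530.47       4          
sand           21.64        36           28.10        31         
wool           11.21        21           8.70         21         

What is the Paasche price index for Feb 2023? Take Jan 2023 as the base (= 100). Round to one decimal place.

Paasche price index uses current-period quantities as weights.
ΣP(Feb 2023)·Q(Feb 2023) = 332.47×10 + 4.48×152 + 1.63×157 + 530.47×4 + 28.10×31 + 8.70×21 = 3324.7 + 680.96 + 255.91 + 2121.88 + 871.1 + 182.7 = 7437.25
ΣP(Jan 2023)·Q(Feb 2023) = 281.71×10 + 3.79×152 + 2.19×157 + 451.79×4 + 21.64×31 + 11.21×21 = 2817.1 + 576.08 + 343.83 + 1807.16 + 670.84 + 235.41 = 6450.42
Index = 7437.25 / 6450.42 × 100 = 115.2987

115.3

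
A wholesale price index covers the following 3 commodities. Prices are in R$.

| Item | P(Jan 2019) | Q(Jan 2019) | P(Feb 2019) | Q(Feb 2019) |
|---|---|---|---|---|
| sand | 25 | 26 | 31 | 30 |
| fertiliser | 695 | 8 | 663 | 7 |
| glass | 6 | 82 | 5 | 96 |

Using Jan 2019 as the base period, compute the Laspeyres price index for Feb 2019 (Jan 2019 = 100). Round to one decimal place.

Laspeyres price index uses base-period quantities as weights.
ΣP(Feb 2019)·Q(Jan 2019) = 31×26 + 663×8 + 5×82 = 806 + 5304 + 410 = 6520
ΣP(Jan 2019)·Q(Jan 2019) = 25×26 + 695×8 + 6×82 = 650 + 5560 + 492 = 6702
Index = 6520 / 6702 × 100 = 97.2844

97.3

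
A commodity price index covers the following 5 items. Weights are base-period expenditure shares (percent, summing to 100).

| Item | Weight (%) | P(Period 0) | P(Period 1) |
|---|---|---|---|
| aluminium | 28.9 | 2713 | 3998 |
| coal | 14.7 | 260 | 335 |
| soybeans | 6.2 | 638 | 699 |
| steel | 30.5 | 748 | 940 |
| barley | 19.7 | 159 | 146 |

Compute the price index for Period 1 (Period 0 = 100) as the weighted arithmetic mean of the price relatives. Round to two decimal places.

124.74

aluminium: 28.9 × (3998/2713) = 28.9 × 1.473645 = 42.5884
coal: 14.7 × (335/260) = 14.7 × 1.288462 = 18.9404
soybeans: 6.2 × (699/638) = 6.2 × 1.095611 = 6.7928
steel: 30.5 × (940/748) = 30.5 × 1.256684 = 38.3289
barley: 19.7 × (146/159) = 19.7 × 0.918239 = 18.0893
Index = Σ wᵢ·(p₁ᵢ/p₀ᵢ) = 42.5884 + 18.9404 + 6.7928 + 38.3289 + 18.0893 = 124.7397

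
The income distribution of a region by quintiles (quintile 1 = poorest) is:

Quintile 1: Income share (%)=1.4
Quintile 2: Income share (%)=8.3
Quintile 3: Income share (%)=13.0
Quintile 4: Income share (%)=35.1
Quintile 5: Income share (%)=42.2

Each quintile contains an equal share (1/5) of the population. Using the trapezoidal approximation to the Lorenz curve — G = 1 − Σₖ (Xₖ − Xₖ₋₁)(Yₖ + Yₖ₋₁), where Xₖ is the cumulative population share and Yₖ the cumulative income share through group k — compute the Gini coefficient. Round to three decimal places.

Cumulative income shares Yₖ: 0.0140, 0.0970, 0.2270, 0.5780, 1.0000
Σ (Xₖ−Xₖ₋₁)(Yₖ+Yₖ₋₁) = (1/5)(0.0140+0.0000) + (1/5)(0.0970+0.0140) + (1/5)(0.2270+0.0970) + (1/5)(0.5780+0.2270) + (1/5)(1.0000+0.5780)
  = 0.0028 + 0.0222 + 0.0648 + 0.1610 + 0.3156 = 0.5664
G = 1 − 0.5664 = 0.4336

0.434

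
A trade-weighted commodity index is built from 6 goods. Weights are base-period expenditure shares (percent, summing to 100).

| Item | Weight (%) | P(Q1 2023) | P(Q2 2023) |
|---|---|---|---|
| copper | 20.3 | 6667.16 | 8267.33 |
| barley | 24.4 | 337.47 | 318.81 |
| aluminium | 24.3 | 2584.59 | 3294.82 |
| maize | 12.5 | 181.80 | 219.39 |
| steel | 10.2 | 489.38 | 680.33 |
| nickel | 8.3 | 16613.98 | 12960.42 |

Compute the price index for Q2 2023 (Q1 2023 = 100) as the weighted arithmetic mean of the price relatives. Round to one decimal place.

copper: 20.3 × (8267.33/6667.16) = 20.3 × 1.240008 = 25.1722
barley: 24.4 × (318.81/337.47) = 24.4 × 0.944706 = 23.0508
aluminium: 24.3 × (3294.82/2584.59) = 24.3 × 1.274794 = 30.9775
maize: 12.5 × (219.39/181.80) = 12.5 × 1.206766 = 15.0846
steel: 10.2 × (680.33/489.38) = 10.2 × 1.390188 = 14.1799
nickel: 8.3 × (12960.42/16613.98) = 8.3 × 0.780091 = 6.4748
Index = Σ wᵢ·(p₁ᵢ/p₀ᵢ) = 25.1722 + 23.0508 + 30.9775 + 15.0846 + 14.1799 + 6.4748 = 114.9397

114.9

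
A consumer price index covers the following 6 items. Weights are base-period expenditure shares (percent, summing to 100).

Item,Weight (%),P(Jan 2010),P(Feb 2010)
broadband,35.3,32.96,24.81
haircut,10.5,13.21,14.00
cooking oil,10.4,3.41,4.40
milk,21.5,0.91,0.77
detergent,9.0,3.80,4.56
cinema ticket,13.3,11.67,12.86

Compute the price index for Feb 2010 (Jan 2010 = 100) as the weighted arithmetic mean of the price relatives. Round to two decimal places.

broadband: 35.3 × (24.81/32.96) = 35.3 × 0.752731 = 26.5714
haircut: 10.5 × (14.00/13.21) = 10.5 × 1.059803 = 11.1279
cooking oil: 10.4 × (4.40/3.41) = 10.4 × 1.290323 = 13.4194
milk: 21.5 × (0.77/0.91) = 21.5 × 0.846154 = 18.1923
detergent: 9.0 × (4.56/3.80) = 9.0 × 1.200000 = 10.8000
cinema ticket: 13.3 × (12.86/11.67) = 13.3 × 1.101971 = 14.6562
Index = Σ wᵢ·(p₁ᵢ/p₀ᵢ) = 26.5714 + 11.1279 + 13.4194 + 18.1923 + 10.8000 + 14.6562 = 94.7672

94.77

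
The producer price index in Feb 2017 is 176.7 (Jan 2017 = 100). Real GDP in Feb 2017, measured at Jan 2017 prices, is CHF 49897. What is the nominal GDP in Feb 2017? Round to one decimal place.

88168.0

Nominal = Real × (Index/100) = 49897 × (176.7/100)
        = 49897 × 1.767 = 88167.9990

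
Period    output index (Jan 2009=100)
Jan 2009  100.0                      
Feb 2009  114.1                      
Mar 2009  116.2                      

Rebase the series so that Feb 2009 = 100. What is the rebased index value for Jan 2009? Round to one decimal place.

87.6

Rebased(Jan 2009) = 100.0 / 114.1 × 100 = 87.6424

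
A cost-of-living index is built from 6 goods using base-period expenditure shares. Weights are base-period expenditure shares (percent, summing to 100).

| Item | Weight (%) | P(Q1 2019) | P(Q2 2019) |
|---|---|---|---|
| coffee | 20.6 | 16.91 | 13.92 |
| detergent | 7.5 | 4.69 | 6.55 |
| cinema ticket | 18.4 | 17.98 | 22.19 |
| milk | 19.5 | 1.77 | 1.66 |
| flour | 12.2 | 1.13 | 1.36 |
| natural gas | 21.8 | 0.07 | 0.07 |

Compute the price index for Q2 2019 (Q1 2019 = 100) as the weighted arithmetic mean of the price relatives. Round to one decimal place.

104.9

coffee: 20.6 × (13.92/16.91) = 20.6 × 0.823182 = 16.9575
detergent: 7.5 × (6.55/4.69) = 7.5 × 1.396588 = 10.4744
cinema ticket: 18.4 × (22.19/17.98) = 18.4 × 1.234149 = 22.7083
milk: 19.5 × (1.66/1.77) = 19.5 × 0.937853 = 18.2881
flour: 12.2 × (1.36/1.13) = 12.2 × 1.203540 = 14.6832
natural gas: 21.8 × (0.07/0.07) = 21.8 × 1.000000 = 21.8000
Index = Σ wᵢ·(p₁ᵢ/p₀ᵢ) = 16.9575 + 10.4744 + 22.7083 + 18.2881 + 14.6832 + 21.8000 = 104.9116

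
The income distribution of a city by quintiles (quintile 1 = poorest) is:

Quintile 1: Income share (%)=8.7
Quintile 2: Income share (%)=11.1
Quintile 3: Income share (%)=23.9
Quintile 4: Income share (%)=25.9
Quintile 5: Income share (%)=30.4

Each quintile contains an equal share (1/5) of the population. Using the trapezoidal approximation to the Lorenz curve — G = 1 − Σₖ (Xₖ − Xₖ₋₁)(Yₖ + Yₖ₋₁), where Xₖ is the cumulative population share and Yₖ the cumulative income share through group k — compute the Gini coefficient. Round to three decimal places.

Cumulative income shares Yₖ: 0.0870, 0.1980, 0.4370, 0.6960, 1.0000
Σ (Xₖ−Xₖ₋₁)(Yₖ+Yₖ₋₁) = (1/5)(0.0870+0.0000) + (1/5)(0.1980+0.0870) + (1/5)(0.4370+0.1980) + (1/5)(0.6960+0.4370) + (1/5)(1.0000+0.6960)
  = 0.0174 + 0.0570 + 0.1270 + 0.2266 + 0.3392 = 0.7672
G = 1 − 0.7672 = 0.2328

0.233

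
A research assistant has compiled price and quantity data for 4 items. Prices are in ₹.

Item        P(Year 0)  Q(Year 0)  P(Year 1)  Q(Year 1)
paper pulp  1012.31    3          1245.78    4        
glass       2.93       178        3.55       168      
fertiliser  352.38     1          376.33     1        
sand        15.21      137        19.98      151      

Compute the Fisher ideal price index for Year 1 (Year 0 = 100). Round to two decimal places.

Laspeyres component (base-period weights):
ΣP(Year 1)Q(Year 0) = 1245.78×3 + 3.55×178 + 376.33×1 + 19.98×137 = 3737.34 + 631.9 + 376.33 + 2737.26 = 7482.83
ΣP(Year 0)Q(Year 0) = 1012.31×3 + 2.93×178 + 352.38×1 + 15.21×137 = 3036.93 + 521.54 + 352.38 + 2083.77 = 5994.62
L = 7482.83 / 5994.62 × 100 = 124.8258
Paasche component (current-period weights):
ΣP(Year 1)Q(Year 1) = 1245.78×4 + 3.55×168 + 376.33×1 + 19.98×151 = 4983.12 + 596.4 + 376.33 + 3016.98 = 8972.83
ΣP(Year 0)Q(Year 1) = 1012.31×4 + 2.93×168 + 352.38×1 + 15.21×151 = 4049.24 + 492.24 + 352.38 + 2296.71 = 7190.57
P = 8972.83 / 7190.57 × 100 = 124.7861
Fisher = √(L × P) = √(124.8258 × 124.7861) = 124.8059

124.81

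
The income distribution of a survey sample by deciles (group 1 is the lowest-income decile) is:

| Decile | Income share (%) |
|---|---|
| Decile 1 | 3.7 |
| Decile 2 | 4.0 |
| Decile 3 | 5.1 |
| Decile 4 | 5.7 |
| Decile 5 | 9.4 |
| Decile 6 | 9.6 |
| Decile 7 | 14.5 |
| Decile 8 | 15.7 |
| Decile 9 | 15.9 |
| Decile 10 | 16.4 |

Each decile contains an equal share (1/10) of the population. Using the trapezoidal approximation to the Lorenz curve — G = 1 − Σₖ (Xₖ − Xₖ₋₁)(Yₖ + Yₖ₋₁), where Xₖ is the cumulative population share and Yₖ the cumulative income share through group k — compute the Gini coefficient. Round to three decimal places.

0.277

Cumulative income shares Yₖ: 0.0370, 0.0770, 0.1280, 0.1850, 0.2790, 0.3750, 0.5200, 0.6770, 0.8360, 1.0000
Σ (Xₖ−Xₖ₋₁)(Yₖ+Yₖ₋₁) = (1/10)(0.0370+0.0000) + (1/10)(0.0770+0.0370) + (1/10)(0.1280+0.0770) + (1/10)(0.1850+0.1280) + (1/10)(0.2790+0.1850) + (1/10)(0.3750+0.2790) + (1/10)(0.5200+0.3750) + (1/10)(0.6770+0.5200) + (1/10)(0.8360+0.6770) + (1/10)(1.0000+0.8360)
  = 0.0037 + 0.0114 + 0.0205 + 0.0313 + 0.0464 + 0.0654 + 0.0895 + 0.1197 + 0.1513 + 0.1836 = 0.7228
G = 1 − 0.7228 = 0.2772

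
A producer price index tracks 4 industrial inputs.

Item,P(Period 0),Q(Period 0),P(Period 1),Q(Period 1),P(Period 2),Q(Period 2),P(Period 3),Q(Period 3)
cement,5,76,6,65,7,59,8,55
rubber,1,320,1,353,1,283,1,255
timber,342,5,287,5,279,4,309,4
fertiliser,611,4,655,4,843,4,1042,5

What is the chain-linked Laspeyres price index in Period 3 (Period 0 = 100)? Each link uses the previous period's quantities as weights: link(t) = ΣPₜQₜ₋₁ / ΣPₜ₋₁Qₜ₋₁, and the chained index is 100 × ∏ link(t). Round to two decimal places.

137.39

Link Period 0→Period 1:
ΣP(Period 1)Q(Period 0) = 6×76 + 1×320 + 287×5 + 655×4 = 456 + 320 + 1435 + 2620 = 4831
ΣP(Period 0)Q(Period 0) = 5×76 + 1×320 + 342×5 + 611×4 = 380 + 320 + 1710 + 2444 = 4854
link = 4831/4854 = 0.995262
Link Period 1→Period 2:
ΣP(Period 2)Q(Period 1) = 7×65 + 1×353 + 279×5 + 843×4 = 455 + 353 + 1395 + 3372 = 5575
ΣP(Period 1)Q(Period 1) = 6×65 + 1×353 + 287×5 + 655×4 = 390 + 353 + 1435 + 2620 = 4798
link = 5575/4798 = 1.161942
Link Period 2→Period 3:
ΣP(Period 3)Q(Period 2) = 8×59 + 1×283 + 309×4 + 1042×4 = 472 + 283 + 1236 + 4168 = 6159
ΣP(Period 2)Q(Period 2) = 7×59 + 1×283 + 279×4 + 843×4 = 413 + 283 + 1116 + 3372 = 5184
link = 6159/5184 = 1.188079
Chained index = 100 × 0.995262 × 1.161942 × 1.188079 = 137.3938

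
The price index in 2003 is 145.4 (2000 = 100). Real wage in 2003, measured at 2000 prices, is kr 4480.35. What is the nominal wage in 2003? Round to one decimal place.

6514.4

Nominal = Real × (Index/100) = 4480.35 × (145.4/100)
        = 4480.35 × 1.454 = 6514.4289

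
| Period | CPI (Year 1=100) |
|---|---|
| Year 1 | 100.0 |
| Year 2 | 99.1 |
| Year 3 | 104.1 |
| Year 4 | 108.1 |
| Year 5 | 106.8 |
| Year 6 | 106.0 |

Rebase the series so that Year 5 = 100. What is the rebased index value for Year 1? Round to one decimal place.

93.6

Rebased(Year 1) = 100.0 / 106.8 × 100 = 93.6330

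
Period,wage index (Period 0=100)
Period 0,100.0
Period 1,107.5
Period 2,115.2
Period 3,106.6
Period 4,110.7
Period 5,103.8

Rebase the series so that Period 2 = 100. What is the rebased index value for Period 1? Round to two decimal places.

Rebased(Period 1) = 107.5 / 115.2 × 100 = 93.3160

93.32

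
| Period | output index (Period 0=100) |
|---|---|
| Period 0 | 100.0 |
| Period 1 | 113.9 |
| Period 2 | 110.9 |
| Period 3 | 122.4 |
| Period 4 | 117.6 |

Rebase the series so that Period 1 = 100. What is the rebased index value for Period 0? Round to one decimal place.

Rebased(Period 0) = 100.0 / 113.9 × 100 = 87.7963

87.8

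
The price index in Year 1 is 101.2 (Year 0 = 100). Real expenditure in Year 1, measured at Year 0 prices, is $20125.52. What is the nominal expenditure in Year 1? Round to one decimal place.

Nominal = Real × (Index/100) = 20125.52 × (101.2/100)
        = 20125.52 × 1.012 = 20367.0262

20367.0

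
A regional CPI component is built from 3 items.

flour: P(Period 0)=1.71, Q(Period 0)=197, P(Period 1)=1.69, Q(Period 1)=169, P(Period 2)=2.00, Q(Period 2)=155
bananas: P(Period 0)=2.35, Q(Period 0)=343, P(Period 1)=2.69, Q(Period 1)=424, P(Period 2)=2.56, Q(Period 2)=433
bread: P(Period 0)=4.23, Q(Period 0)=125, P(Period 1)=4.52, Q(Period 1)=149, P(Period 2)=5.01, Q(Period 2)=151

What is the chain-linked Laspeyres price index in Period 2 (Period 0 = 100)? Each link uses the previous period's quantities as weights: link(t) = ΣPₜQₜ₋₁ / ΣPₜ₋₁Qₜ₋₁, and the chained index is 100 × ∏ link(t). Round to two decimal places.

112.55

Link Period 0→Period 1:
ΣP(Period 1)Q(Period 0) = 1.69×197 + 2.69×343 + 4.52×125 = 332.93 + 922.67 + 565 = 1820.6
ΣP(Period 0)Q(Period 0) = 1.71×197 + 2.35×343 + 4.23×125 = 336.87 + 806.05 + 528.75 = 1671.67
link = 1820.6/1671.67 = 1.089091
Link Period 1→Period 2:
ΣP(Period 2)Q(Period 1) = 2.00×169 + 2.56×424 + 5.01×149 = 338 + 1085.44 + 746.49 = 2169.93
ΣP(Period 1)Q(Period 1) = 1.69×169 + 2.69×424 + 4.52×149 = 285.61 + 1140.56 + 673.48 = 2099.65
link = 2169.93/2099.65 = 1.033472
Chained index = 100 × 1.089091 × 1.033472 = 112.5545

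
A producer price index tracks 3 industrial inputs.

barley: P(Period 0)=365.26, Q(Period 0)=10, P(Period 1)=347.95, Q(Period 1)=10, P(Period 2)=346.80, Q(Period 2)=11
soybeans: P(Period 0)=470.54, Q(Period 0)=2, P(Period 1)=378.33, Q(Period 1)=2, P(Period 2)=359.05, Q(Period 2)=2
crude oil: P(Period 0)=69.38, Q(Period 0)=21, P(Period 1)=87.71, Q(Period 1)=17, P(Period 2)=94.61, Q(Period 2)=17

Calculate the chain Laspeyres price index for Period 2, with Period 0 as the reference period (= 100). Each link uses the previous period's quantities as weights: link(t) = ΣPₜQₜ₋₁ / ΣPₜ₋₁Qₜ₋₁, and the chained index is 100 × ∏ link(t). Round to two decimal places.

101.63

Link Period 0→Period 1:
ΣP(Period 1)Q(Period 0) = 347.95×10 + 378.33×2 + 87.71×21 = 3479.5 + 756.66 + 1841.91 = 6078.07
ΣP(Period 0)Q(Period 0) = 365.26×10 + 470.54×2 + 69.38×21 = 3652.6 + 941.08 + 1456.98 = 6050.66
link = 6078.07/6050.66 = 1.004530
Link Period 1→Period 2:
ΣP(Period 2)Q(Period 1) = 346.80×10 + 359.05×2 + 94.61×17 = 3468 + 718.1 + 1608.37 = 5794.47
ΣP(Period 1)Q(Period 1) = 347.95×10 + 378.33×2 + 87.71×17 = 3479.5 + 756.66 + 1491.07 = 5727.23
link = 5794.47/5727.23 = 1.011740
Chained index = 100 × 1.004530 × 1.011740 = 101.6324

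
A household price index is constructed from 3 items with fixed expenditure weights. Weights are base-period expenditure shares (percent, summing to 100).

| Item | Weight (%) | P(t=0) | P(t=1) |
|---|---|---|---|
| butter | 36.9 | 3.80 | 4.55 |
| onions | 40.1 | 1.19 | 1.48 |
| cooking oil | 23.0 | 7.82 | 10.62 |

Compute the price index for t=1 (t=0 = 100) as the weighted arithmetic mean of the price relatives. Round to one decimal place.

butter: 36.9 × (4.55/3.80) = 36.9 × 1.197368 = 44.1829
onions: 40.1 × (1.48/1.19) = 40.1 × 1.243697 = 49.8723
cooking oil: 23.0 × (10.62/7.82) = 23.0 × 1.358056 = 31.2353
Index = Σ wᵢ·(p₁ᵢ/p₀ᵢ) = 44.1829 + 49.8723 + 31.2353 = 125.2905

125.3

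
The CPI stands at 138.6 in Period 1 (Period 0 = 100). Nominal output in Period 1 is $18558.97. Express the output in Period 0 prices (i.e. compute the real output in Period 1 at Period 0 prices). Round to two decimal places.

Real = Nominal ÷ (Index/100) = 18558.97 ÷ (138.6/100)
     = 18558.97 ÷ 1.386 = 13390.3102

13390.31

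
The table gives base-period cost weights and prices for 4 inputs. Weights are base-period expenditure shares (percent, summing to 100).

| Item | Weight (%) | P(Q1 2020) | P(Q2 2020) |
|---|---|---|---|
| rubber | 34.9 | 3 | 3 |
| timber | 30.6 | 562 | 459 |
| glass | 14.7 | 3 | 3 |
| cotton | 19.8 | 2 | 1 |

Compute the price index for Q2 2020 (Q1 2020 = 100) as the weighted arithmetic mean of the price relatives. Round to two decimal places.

84.49

rubber: 34.9 × (3/3) = 34.9 × 1.000000 = 34.9000
timber: 30.6 × (459/562) = 30.6 × 0.816726 = 24.9918
glass: 14.7 × (3/3) = 14.7 × 1.000000 = 14.7000
cotton: 19.8 × (1/2) = 19.8 × 0.500000 = 9.9000
Index = Σ wᵢ·(p₁ᵢ/p₀ᵢ) = 34.9000 + 24.9918 + 14.7000 + 9.9000 = 84.4918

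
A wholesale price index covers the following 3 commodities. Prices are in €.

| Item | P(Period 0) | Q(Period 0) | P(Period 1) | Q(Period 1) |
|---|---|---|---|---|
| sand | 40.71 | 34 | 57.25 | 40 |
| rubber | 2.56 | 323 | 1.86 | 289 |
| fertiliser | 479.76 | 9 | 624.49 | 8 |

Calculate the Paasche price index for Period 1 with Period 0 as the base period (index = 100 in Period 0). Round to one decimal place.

126.1

Paasche price index uses current-period quantities as weights.
ΣP(Period 1)·Q(Period 1) = 57.25×40 + 1.86×289 + 624.49×8 = 2290 + 537.54 + 4995.92 = 7823.46
ΣP(Period 0)·Q(Period 1) = 40.71×40 + 2.56×289 + 479.76×8 = 1628.4 + 739.84 + 3838.08 = 6206.32
Index = 7823.46 / 6206.32 × 100 = 126.0563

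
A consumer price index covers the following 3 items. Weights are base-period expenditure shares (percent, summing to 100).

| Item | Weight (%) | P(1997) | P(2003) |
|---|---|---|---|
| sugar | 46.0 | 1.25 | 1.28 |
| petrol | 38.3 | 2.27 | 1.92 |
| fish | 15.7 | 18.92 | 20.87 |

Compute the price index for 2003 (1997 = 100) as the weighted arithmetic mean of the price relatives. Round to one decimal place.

sugar: 46.0 × (1.28/1.25) = 46.0 × 1.024000 = 47.1040
petrol: 38.3 × (1.92/2.27) = 38.3 × 0.845815 = 32.3947
fish: 15.7 × (20.87/18.92) = 15.7 × 1.103066 = 17.3181
Index = Σ wᵢ·(p₁ᵢ/p₀ᵢ) = 47.1040 + 32.3947 + 17.3181 = 96.8168

96.8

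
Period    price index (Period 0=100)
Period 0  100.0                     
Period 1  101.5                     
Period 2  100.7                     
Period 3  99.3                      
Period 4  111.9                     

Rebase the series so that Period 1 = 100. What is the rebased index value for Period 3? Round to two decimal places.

Rebased(Period 3) = 99.3 / 101.5 × 100 = 97.8325

97.83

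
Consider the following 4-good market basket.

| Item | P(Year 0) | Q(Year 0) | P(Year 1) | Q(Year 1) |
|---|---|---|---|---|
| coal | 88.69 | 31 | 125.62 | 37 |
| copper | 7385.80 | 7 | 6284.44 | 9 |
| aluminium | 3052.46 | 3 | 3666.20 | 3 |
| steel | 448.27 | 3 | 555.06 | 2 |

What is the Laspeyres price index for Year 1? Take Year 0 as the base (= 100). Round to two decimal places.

Laspeyres price index uses base-period quantities as weights.
ΣP(Year 1)·Q(Year 0) = 125.62×31 + 6284.44×7 + 3666.20×3 + 555.06×3 = 3894.22 + 43991.08 + 10998.6 + 1665.18 = 60549.08
ΣP(Year 0)·Q(Year 0) = 88.69×31 + 7385.80×7 + 3052.46×3 + 448.27×3 = 2749.39 + 51700.6 + 9157.38 + 1344.81 = 64952.18
Index = 60549.08 / 64952.18 × 100 = 93.2210

93.22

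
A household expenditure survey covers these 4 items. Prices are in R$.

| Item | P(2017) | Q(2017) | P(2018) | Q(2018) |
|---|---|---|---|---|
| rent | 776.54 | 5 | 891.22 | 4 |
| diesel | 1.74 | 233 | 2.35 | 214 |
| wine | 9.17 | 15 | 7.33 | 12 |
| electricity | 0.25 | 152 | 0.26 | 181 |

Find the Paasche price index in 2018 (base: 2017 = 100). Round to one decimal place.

115.7

Paasche price index uses current-period quantities as weights.
ΣP(2018)·Q(2018) = 891.22×4 + 2.35×214 + 7.33×12 + 0.26×181 = 3564.88 + 502.9 + 87.96 + 47.06 = 4202.8
ΣP(2017)·Q(2018) = 776.54×4 + 1.74×214 + 9.17×12 + 0.25×181 = 3106.16 + 372.36 + 110.04 + 45.25 = 3633.81
Index = 4202.8 / 3633.81 × 100 = 115.6582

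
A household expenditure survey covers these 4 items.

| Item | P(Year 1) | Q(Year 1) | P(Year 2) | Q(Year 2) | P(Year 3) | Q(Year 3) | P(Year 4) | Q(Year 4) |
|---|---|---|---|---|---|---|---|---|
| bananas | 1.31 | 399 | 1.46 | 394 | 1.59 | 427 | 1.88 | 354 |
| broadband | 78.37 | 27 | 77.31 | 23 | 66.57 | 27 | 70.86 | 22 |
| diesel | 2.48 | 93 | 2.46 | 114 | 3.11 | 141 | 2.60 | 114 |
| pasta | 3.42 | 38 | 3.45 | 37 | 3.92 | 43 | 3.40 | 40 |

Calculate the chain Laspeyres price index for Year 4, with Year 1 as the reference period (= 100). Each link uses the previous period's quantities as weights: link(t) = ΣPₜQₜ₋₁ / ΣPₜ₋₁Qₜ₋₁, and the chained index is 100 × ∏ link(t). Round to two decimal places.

101.78

Link Year 1→Year 2:
ΣP(Year 2)Q(Year 1) = 1.46×399 + 77.31×27 + 2.46×93 + 3.45×38 = 582.54 + 2087.37 + 228.78 + 131.1 = 3029.79
ΣP(Year 1)Q(Year 1) = 1.31×399 + 78.37×27 + 2.48×93 + 3.42×38 = 522.69 + 2115.99 + 230.64 + 129.96 = 2999.28
link = 3029.79/2999.28 = 1.010172
Link Year 2→Year 3:
ΣP(Year 3)Q(Year 2) = 1.59×394 + 66.57×23 + 3.11×114 + 3.92×37 = 626.46 + 1531.11 + 354.54 + 145.04 = 2657.15
ΣP(Year 2)Q(Year 2) = 1.46×394 + 77.31×23 + 2.46×114 + 3.45×37 = 575.24 + 1778.13 + 280.44 + 127.65 = 2761.46
link = 2657.15/2761.46 = 0.962227
Link Year 3→Year 4:
ΣP(Year 4)Q(Year 3) = 1.88×427 + 70.86×27 + 2.60×141 + 3.40×43 = 802.76 + 1913.22 + 366.6 + 146.2 = 3228.78
ΣP(Year 3)Q(Year 3) = 1.59×427 + 66.57×27 + 3.11×141 + 3.92×43 = 678.93 + 1797.39 + 438.51 + 168.56 = 3083.39
link = 3228.78/3083.39 = 1.047153
Chained index = 100 × 1.010172 × 0.962227 × 1.047153 = 101.7848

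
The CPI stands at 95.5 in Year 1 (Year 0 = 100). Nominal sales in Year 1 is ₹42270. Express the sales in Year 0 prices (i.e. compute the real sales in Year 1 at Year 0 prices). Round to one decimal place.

Real = Nominal ÷ (Index/100) = 42270 ÷ (95.5/100)
     = 42270 ÷ 0.955 = 44261.7801

44261.8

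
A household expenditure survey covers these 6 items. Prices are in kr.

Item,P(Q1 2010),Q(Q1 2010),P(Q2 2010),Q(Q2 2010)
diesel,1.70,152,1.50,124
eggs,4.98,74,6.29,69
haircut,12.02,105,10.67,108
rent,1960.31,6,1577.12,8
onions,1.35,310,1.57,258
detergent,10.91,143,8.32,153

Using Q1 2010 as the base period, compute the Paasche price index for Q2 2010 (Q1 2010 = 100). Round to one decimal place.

Paasche price index uses current-period quantities as weights.
ΣP(Q2 2010)·Q(Q2 2010) = 1.50×124 + 6.29×69 + 10.67×108 + 1577.12×8 + 1.57×258 + 8.32×153 = 186 + 434.01 + 1152.36 + 12616.96 + 405.06 + 1272.96 = 16067.35
ΣP(Q1 2010)·Q(Q2 2010) = 1.70×124 + 4.98×69 + 12.02×108 + 1960.31×8 + 1.35×258 + 10.91×153 = 210.8 + 343.62 + 1298.16 + 15682.48 + 348.3 + 1669.23 = 19552.59
Index = 16067.35 / 19552.59 × 100 = 82.1750

82.2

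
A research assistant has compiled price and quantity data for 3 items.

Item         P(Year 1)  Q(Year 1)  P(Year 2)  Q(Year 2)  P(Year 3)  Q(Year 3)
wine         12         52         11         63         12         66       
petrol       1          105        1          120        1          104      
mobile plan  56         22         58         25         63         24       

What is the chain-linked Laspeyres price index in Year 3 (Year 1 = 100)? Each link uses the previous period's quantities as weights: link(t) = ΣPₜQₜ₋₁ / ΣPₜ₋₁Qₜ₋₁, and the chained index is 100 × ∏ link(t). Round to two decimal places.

107.87

Link Year 1→Year 2:
ΣP(Year 2)Q(Year 1) = 11×52 + 1×105 + 58×22 = 572 + 105 + 1276 = 1953
ΣP(Year 1)Q(Year 1) = 12×52 + 1×105 + 56×22 = 624 + 105 + 1232 = 1961
link = 1953/1961 = 0.995920
Link Year 2→Year 3:
ΣP(Year 3)Q(Year 2) = 12×63 + 1×120 + 63×25 = 756 + 120 + 1575 = 2451
ΣP(Year 2)Q(Year 2) = 11×63 + 1×120 + 58×25 = 693 + 120 + 1450 = 2263
link = 2451/2263 = 1.083076
Chained index = 100 × 0.995920 × 1.083076 = 107.8657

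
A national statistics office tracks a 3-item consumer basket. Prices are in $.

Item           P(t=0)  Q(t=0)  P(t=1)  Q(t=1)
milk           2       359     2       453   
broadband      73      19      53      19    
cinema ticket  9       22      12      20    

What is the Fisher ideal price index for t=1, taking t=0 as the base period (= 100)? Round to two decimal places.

86.71

Laspeyres component (base-period weights):
ΣP(t=1)Q(t=0) = 2×359 + 53×19 + 12×22 = 718 + 1007 + 264 = 1989
ΣP(t=0)Q(t=0) = 2×359 + 73×19 + 9×22 = 718 + 1387 + 198 = 2303
L = 1989 / 2303 × 100 = 86.3656
Paasche component (current-period weights):
ΣP(t=1)Q(t=1) = 2×453 + 53×19 + 12×20 = 906 + 1007 + 240 = 2153
ΣP(t=0)Q(t=1) = 2×453 + 73×19 + 9×20 = 906 + 1387 + 180 = 2473
P = 2153 / 2473 × 100 = 87.0603
Fisher = √(L × P) = √(86.3656 × 87.0603) = 86.7122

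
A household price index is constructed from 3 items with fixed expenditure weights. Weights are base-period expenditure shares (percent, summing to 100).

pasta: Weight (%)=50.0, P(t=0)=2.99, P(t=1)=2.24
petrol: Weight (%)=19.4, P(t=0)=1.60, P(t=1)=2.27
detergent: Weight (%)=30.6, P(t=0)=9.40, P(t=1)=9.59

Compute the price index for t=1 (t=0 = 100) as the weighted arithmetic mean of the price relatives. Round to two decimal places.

pasta: 50.0 × (2.24/2.99) = 50.0 × 0.749164 = 37.4582
petrol: 19.4 × (2.27/1.60) = 19.4 × 1.418750 = 27.5237
detergent: 30.6 × (9.59/9.40) = 30.6 × 1.020213 = 31.2185
Index = Σ wᵢ·(p₁ᵢ/p₀ᵢ) = 37.4582 + 27.5237 + 31.2185 = 96.2005

96.20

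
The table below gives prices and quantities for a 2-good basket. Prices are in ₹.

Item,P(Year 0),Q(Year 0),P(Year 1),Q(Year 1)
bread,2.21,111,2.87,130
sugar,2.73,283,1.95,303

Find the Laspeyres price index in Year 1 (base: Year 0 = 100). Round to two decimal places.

85.51

Laspeyres price index uses base-period quantities as weights.
ΣP(Year 1)·Q(Year 0) = 2.87×111 + 1.95×283 = 318.57 + 551.85 = 870.42
ΣP(Year 0)·Q(Year 0) = 2.21×111 + 2.73×283 = 245.31 + 772.59 = 1017.9
Index = 870.42 / 1017.9 × 100 = 85.5113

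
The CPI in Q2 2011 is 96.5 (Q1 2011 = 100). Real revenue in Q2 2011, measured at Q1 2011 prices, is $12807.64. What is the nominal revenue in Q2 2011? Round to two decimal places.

Nominal = Real × (Index/100) = 12807.64 × (96.5/100)
        = 12807.64 × 0.965 = 12359.3726

12359.37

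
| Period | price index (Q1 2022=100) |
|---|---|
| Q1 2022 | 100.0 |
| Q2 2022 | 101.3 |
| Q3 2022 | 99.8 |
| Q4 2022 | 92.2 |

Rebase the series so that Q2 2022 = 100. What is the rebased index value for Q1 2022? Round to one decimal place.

98.7

Rebased(Q1 2022) = 100.0 / 101.3 × 100 = 98.7167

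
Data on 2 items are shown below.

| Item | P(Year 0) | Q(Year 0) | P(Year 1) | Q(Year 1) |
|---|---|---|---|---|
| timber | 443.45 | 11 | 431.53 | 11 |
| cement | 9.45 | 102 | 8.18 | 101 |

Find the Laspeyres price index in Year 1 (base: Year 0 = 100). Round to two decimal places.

Laspeyres price index uses base-period quantities as weights.
ΣP(Year 1)·Q(Year 0) = 431.53×11 + 8.18×102 = 4746.83 + 834.36 = 5581.19
ΣP(Year 0)·Q(Year 0) = 443.45×11 + 9.45×102 = 4877.95 + 963.9 = 5841.85
Index = 5581.19 / 5841.85 × 100 = 95.5381

95.54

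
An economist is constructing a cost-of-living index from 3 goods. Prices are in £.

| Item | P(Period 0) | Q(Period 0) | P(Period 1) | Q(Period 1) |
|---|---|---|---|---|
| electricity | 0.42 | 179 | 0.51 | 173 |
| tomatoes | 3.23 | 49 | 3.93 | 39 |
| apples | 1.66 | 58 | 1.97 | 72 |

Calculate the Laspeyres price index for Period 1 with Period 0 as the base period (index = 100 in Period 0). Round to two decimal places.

120.74

Laspeyres price index uses base-period quantities as weights.
ΣP(Period 1)·Q(Period 0) = 0.51×179 + 3.93×49 + 1.97×58 = 91.29 + 192.57 + 114.26 = 398.12
ΣP(Period 0)·Q(Period 0) = 0.42×179 + 3.23×49 + 1.66×58 = 75.18 + 158.27 + 96.28 = 329.73
Index = 398.12 / 329.73 × 100 = 120.7412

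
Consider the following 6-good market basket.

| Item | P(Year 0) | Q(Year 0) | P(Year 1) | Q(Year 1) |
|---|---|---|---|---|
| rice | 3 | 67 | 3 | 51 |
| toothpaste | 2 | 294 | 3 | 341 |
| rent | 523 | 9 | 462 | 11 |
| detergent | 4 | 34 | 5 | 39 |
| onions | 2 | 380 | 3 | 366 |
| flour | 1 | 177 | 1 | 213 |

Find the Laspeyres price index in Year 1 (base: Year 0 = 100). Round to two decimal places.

Laspeyres price index uses base-period quantities as weights.
ΣP(Year 1)·Q(Year 0) = 3×67 + 3×294 + 462×9 + 5×34 + 3×380 + 1×177 = 201 + 882 + 4158 + 170 + 1140 + 177 = 6728
ΣP(Year 0)·Q(Year 0) = 3×67 + 2×294 + 523×9 + 4×34 + 2×380 + 1×177 = 201 + 588 + 4707 + 136 + 760 + 177 = 6569
Index = 6728 / 6569 × 100 = 102.4205

102.42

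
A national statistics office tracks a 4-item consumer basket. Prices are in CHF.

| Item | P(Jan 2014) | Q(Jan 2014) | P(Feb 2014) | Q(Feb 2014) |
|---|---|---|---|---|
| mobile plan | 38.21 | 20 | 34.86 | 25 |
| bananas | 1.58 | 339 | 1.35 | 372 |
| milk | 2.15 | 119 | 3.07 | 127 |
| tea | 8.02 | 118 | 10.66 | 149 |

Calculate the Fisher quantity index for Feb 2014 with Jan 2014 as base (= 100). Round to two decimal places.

120.50

Laspeyres component (base-period weights):
ΣP(Jan 2014)Q(Feb 2014) = 38.21×25 + 1.58×372 + 2.15×127 + 8.02×149 = 955.25 + 587.76 + 273.05 + 1194.98 = 3011.04
ΣP(Jan 2014)Q(Jan 2014) = 38.21×20 + 1.58×339 + 2.15×119 + 8.02×118 = 764.2 + 535.62 + 255.85 + 946.36 = 2502.03
L = 3011.04 / 2502.03 × 100 = 120.3439
Paasche component (current-period weights):
ΣP(Feb 2014)Q(Feb 2014) = 34.86×25 + 1.35×372 + 3.07×127 + 10.66×149 = 871.5 + 502.2 + 389.89 + 1588.34 = 3351.93
ΣP(Feb 2014)Q(Jan 2014) = 34.86×20 + 1.35×339 + 3.07×119 + 10.66×118 = 697.2 + 457.65 + 365.33 + 1257.88 = 2778.06
P = 3351.93 / 2778.06 × 100 = 120.6572
Fisher = √(L × P) = √(120.3439 × 120.6572) = 120.5004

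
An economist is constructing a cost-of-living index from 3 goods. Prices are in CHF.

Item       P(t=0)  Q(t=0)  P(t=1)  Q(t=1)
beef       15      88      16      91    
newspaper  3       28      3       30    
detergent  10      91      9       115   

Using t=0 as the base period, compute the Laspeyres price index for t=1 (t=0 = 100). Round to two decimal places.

99.87

Laspeyres price index uses base-period quantities as weights.
ΣP(t=1)·Q(t=0) = 16×88 + 3×28 + 9×91 = 1408 + 84 + 819 = 2311
ΣP(t=0)·Q(t=0) = 15×88 + 3×28 + 10×91 = 1320 + 84 + 910 = 2314
Index = 2311 / 2314 × 100 = 99.8704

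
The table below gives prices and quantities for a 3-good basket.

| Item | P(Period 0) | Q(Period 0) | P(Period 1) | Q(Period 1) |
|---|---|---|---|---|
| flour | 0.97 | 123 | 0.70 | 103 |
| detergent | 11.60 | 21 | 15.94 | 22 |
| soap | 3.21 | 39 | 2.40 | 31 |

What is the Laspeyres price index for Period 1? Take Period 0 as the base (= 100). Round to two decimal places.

Laspeyres price index uses base-period quantities as weights.
ΣP(Period 1)·Q(Period 0) = 0.70×123 + 15.94×21 + 2.40×39 = 86.1 + 334.74 + 93.6 = 514.44
ΣP(Period 0)·Q(Period 0) = 0.97×123 + 11.60×21 + 3.21×39 = 119.31 + 243.6 + 125.19 = 488.1
Index = 514.44 / 488.1 × 100 = 105.3964

105.40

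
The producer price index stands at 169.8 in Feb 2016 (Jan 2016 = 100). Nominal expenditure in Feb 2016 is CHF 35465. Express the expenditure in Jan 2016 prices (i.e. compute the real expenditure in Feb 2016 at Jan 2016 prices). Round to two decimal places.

Real = Nominal ÷ (Index/100) = 35465 ÷ (169.8/100)
     = 35465 ÷ 1.698 = 20886.3369

20886.34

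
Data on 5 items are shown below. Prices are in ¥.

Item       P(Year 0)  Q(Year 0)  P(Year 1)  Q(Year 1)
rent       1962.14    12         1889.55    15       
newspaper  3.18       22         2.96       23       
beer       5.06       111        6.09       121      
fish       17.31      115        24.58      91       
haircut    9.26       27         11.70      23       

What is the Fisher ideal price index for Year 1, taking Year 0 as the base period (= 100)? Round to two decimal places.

Laspeyres component (base-period weights):
ΣP(Year 1)Q(Year 0) = 1889.55×12 + 2.96×22 + 6.09×111 + 24.58×115 + 11.70×27 = 22674.6 + 65.12 + 675.99 + 2826.7 + 315.9 = 26558.31
ΣP(Year 0)Q(Year 0) = 1962.14×12 + 3.18×22 + 5.06×111 + 17.31×115 + 9.26×27 = 23545.68 + 69.96 + 561.66 + 1990.65 + 250.02 = 26417.97
L = 26558.31 / 26417.97 × 100 = 100.5312
Paasche component (current-period weights):
ΣP(Year 1)Q(Year 1) = 1889.55×15 + 2.96×23 + 6.09×121 + 24.58×91 + 11.70×23 = 28343.25 + 68.08 + 736.89 + 2236.78 + 269.1 = 31654.1
ΣP(Year 0)Q(Year 1) = 1962.14×15 + 3.18×23 + 5.06×121 + 17.31×91 + 9.26×23 = 29432.1 + 73.14 + 612.26 + 1575.21 + 212.98 = 31905.69
P = 31654.1 / 31905.69 × 100 = 99.2115
Fisher = √(L × P) = √(100.5312 × 99.2115) = 99.8692

99.87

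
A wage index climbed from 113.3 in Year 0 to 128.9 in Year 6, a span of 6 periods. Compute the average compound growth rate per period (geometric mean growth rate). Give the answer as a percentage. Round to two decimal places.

Growth factor = (128.9/113.3)^(1/6) = (1.137688)^(1/6) = 1.021732
Growth rate = 1.021732 − 1 = 0.021732 = 2.1732%

2.17%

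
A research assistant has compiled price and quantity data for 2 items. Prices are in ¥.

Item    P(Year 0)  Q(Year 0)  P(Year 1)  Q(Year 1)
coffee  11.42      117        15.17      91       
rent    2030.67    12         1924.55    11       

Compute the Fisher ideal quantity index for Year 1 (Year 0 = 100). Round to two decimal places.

Laspeyres component (base-period weights):
ΣP(Year 0)Q(Year 1) = 11.42×91 + 2030.67×11 = 1039.22 + 22337.37 = 23376.59
ΣP(Year 0)Q(Year 0) = 11.42×117 + 2030.67×12 = 1336.14 + 24368.04 = 25704.18
L = 23376.59 / 25704.18 × 100 = 90.9447
Paasche component (current-period weights):
ΣP(Year 1)Q(Year 1) = 15.17×91 + 1924.55×11 = 1380.47 + 21170.05 = 22550.52
ΣP(Year 1)Q(Year 0) = 15.17×117 + 1924.55×12 = 1774.89 + 23094.6 = 24869.49
P = 22550.52 / 24869.49 × 100 = 90.6754
Fisher = √(L × P) = √(90.9447 × 90.6754) = 90.8100

90.81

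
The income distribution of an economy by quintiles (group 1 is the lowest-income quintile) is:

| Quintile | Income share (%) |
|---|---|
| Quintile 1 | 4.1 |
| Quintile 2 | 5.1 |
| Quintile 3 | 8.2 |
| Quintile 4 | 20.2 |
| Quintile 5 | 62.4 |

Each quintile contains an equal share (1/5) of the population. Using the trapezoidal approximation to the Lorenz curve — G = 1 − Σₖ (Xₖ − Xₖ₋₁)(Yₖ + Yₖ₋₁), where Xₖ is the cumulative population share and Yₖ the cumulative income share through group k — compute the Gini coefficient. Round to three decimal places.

0.527

Cumulative income shares Yₖ: 0.0410, 0.0920, 0.1740, 0.3760, 1.0000
Σ (Xₖ−Xₖ₋₁)(Yₖ+Yₖ₋₁) = (1/5)(0.0410+0.0000) + (1/5)(0.0920+0.0410) + (1/5)(0.1740+0.0920) + (1/5)(0.3760+0.1740) + (1/5)(1.0000+0.3760)
  = 0.0082 + 0.0266 + 0.0532 + 0.1100 + 0.2752 = 0.4732
G = 1 − 0.4732 = 0.5268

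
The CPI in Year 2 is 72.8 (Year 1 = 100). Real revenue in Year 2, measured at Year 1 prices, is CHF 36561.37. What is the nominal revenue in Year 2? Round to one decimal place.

26616.7

Nominal = Real × (Index/100) = 36561.37 × (72.8/100)
        = 36561.37 × 0.728 = 26616.6774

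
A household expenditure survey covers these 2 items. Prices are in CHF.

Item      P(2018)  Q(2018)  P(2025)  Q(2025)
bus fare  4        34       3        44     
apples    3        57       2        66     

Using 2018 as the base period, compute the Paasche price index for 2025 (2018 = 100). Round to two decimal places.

Paasche price index uses current-period quantities as weights.
ΣP(2025)·Q(2025) = 3×44 + 2×66 = 132 + 132 = 264
ΣP(2018)·Q(2025) = 4×44 + 3×66 = 176 + 198 = 374
Index = 264 / 374 × 100 = 70.5882

70.59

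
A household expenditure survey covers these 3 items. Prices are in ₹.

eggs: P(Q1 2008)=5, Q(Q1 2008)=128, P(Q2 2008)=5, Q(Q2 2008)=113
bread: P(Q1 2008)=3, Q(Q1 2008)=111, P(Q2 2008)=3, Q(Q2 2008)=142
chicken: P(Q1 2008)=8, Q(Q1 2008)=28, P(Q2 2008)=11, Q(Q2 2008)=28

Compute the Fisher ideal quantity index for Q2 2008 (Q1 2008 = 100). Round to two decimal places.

Laspeyres component (base-period weights):
ΣP(Q1 2008)Q(Q2 2008) = 5×113 + 3×142 + 8×28 = 565 + 426 + 224 = 1215
ΣP(Q1 2008)Q(Q1 2008) = 5×128 + 3×111 + 8×28 = 640 + 333 + 224 = 1197
L = 1215 / 1197 × 100 = 101.5038
Paasche component (current-period weights):
ΣP(Q2 2008)Q(Q2 2008) = 5×113 + 3×142 + 11×28 = 565 + 426 + 308 = 1299
ΣP(Q2 2008)Q(Q1 2008) = 5×128 + 3×111 + 11×28 = 640 + 333 + 308 = 1281
P = 1299 / 1281 × 100 = 101.4052
Fisher = √(L × P) = √(101.5038 × 101.4052) = 101.4544

101.45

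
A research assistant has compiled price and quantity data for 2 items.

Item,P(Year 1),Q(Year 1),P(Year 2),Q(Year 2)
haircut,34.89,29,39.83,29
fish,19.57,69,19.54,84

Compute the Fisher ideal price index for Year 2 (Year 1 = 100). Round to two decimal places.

105.64

Laspeyres component (base-period weights):
ΣP(Year 2)Q(Year 1) = 39.83×29 + 19.54×69 = 1155.07 + 1348.26 = 2503.33
ΣP(Year 1)Q(Year 1) = 34.89×29 + 19.57×69 = 1011.81 + 1350.33 = 2362.14
L = 2503.33 / 2362.14 × 100 = 105.9772
Paasche component (current-period weights):
ΣP(Year 2)Q(Year 2) = 39.83×29 + 19.54×84 = 1155.07 + 1641.36 = 2796.43
ΣP(Year 1)Q(Year 2) = 34.89×29 + 19.57×84 = 1011.81 + 1643.88 = 2655.69
P = 2796.43 / 2655.69 × 100 = 105.2996
Fisher = √(L × P) = √(105.9772 × 105.2996) = 105.6378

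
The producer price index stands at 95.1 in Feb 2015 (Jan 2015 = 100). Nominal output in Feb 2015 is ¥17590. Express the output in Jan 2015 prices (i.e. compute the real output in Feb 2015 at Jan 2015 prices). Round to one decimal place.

Real = Nominal ÷ (Index/100) = 17590 ÷ (95.1/100)
     = 17590 ÷ 0.951 = 18496.3197

18496.3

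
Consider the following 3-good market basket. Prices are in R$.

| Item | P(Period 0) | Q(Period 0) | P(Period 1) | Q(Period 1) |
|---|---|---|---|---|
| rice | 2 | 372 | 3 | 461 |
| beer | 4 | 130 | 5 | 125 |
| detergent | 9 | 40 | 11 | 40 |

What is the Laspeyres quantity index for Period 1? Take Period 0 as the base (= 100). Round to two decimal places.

109.73

Laspeyres quantity index uses base-period prices as weights.
ΣP(Period 0)·Q(Period 1) = 2×461 + 4×125 + 9×40 = 922 + 500 + 360 = 1782
ΣP(Period 0)·Q(Period 0) = 2×372 + 4×130 + 9×40 = 744 + 520 + 360 = 1624
Index = 1782 / 1624 × 100 = 109.7291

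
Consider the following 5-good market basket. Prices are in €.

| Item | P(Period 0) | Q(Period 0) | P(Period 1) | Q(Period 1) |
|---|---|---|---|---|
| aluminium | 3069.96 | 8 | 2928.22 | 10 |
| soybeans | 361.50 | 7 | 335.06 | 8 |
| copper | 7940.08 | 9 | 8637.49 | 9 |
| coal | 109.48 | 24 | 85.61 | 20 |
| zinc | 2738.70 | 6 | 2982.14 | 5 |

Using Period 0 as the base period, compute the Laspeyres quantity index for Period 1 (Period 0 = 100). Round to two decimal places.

102.83

Laspeyres quantity index uses base-period prices as weights.
ΣP(Period 0)·Q(Period 1) = 3069.96×10 + 361.50×8 + 7940.08×9 + 109.48×20 + 2738.70×5 = 30699.6 + 2892 + 71460.72 + 2189.6 + 13693.5 = 120935.42
ΣP(Period 0)·Q(Period 0) = 3069.96×8 + 361.50×7 + 7940.08×9 + 109.48×24 + 2738.70×6 = 24559.68 + 2530.5 + 71460.72 + 2627.52 + 16432.2 = 117610.62
Index = 120935.42 / 117610.62 × 100 = 102.8270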